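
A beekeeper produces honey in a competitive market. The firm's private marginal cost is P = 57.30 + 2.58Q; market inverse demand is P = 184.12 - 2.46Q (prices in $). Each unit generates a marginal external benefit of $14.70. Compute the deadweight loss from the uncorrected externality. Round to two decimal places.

DWL = $21.44

Market equilibrium (private): 57.30 + 2.58Q = 184.12 - 2.46Q → Q_m = 25.1627.
Social marginal cost = private MC − MEB = 42.60 + 2.58Q.
Set SMC = demand: 42.60 + 2.58Q = 184.12 - 2.46Q → Q* = 28.0794.
The welfare-loss triangle has base |Q_m − Q*| and height MEB(Q_m) (the vertical gap between SMC and demand is zero at Q* and MEB at Q_m).
DWL = ½ × 2.9167 × 14.7000 = 21.4377.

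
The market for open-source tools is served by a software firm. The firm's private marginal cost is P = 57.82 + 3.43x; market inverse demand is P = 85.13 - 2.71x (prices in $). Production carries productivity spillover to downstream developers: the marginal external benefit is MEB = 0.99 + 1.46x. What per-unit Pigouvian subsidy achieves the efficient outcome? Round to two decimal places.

Social marginal cost = private MC − MEB = 56.83 + 1.97x.
Set SMC = demand: 56.83 + 1.97x = 85.13 - 2.71x → x* = 6.0470.
The Pigouvian subsidy equals MEB at x*: 0.99 + 1.46×6.0470 = 9.8186.

subsidy = $9.82 per unit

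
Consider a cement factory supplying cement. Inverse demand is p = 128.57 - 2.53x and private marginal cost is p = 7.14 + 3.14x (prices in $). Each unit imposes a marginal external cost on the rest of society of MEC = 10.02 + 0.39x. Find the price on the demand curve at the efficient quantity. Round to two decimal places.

Social marginal cost = private MC + MEC = 17.16 + 3.53x.
Set SMC = demand: 17.16 + 3.53x = 128.57 - 2.53x → x* = 18.3845.
Consumer price on the demand curve at x*: 128.57 − 2.53×18.3845 = 82.0572.

P = $82.06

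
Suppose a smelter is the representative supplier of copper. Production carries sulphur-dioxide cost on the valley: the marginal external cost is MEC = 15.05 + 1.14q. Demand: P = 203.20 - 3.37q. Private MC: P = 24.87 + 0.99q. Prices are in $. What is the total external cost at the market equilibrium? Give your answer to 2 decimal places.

$1569.13

Market equilibrium (private): 24.87 + 0.99q = 203.20 - 3.37q → q_m = 40.9014.
Total external cost = ∫₀^{q_m} (15.05 + 1.14q) dq = 15.05×40.9014 + ½×1.14×40.9014² = 1569.1330.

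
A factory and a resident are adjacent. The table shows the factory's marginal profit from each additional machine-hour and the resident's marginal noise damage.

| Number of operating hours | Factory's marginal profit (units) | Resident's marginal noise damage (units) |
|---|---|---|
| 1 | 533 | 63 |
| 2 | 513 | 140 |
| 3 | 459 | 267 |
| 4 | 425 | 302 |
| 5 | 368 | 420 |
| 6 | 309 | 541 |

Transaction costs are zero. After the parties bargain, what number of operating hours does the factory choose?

4

Bargaining reaches the level where marginal profit last exceeds marginal noise damage.
That holds through level 4 (425 ≥ 302) but not at 5 (368 < 420).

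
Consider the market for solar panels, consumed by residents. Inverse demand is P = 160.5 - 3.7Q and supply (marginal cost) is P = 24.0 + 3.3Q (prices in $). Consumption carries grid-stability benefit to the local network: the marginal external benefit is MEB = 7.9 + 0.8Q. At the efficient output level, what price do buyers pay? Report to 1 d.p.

P = $74.3

Social marginal benefit = demand + MEB = 168.4 - 2.9Q.
Set SMB = MC: 168.4 - 2.9Q = 24.0 + 3.3Q → Q* = 23.2903.
Consumer price on the demand curve at Q*: 160.5 − 3.7×23.2903 = 74.3259.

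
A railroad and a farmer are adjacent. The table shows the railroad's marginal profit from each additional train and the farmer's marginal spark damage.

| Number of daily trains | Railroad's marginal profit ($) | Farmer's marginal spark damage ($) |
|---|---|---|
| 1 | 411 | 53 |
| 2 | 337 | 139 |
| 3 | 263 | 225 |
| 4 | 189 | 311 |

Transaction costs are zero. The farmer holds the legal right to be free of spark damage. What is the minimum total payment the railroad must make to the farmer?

Efficient level: marginal profit ≥ marginal spark damage through level 3, so k* = 3.
With the farmer holding the right, the railroad must at least compensate total damage at k*: 53 + 139 + 225 = 417.

$417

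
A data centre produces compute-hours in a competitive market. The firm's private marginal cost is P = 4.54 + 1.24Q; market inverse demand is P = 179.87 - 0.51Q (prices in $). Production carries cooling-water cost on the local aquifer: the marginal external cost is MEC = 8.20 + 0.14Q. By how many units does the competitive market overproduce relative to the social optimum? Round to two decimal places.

Market equilibrium (private): 4.54 + 1.24Q = 179.87 - 0.51Q → Q_m = 100.1886.
Social marginal cost = private MC + MEC = 12.74 + 1.38Q.
Set SMC = demand: 12.74 + 1.38Q = 179.87 - 0.51Q → Q* = 88.4286.
Gap = |100.1886 − 88.4286| = 11.7600.

11.76 units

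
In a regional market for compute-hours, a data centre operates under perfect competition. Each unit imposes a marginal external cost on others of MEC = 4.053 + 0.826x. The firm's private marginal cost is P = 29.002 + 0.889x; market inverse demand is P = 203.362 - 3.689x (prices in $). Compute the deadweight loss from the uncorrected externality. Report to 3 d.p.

Market equilibrium (private): 29.002 + 0.889x = 203.362 - 3.689x → x_m = 38.0865.
Social marginal cost = private MC + MEC = 33.055 + 1.715x.
Set SMC = demand: 33.055 + 1.715x = 203.362 - 3.689x → x* = 31.5150.
Height of the DWL triangle at x_m is SMC(x_m) − demand(x_m) = MEC(x_m) = 35.5124.
DWL = ½ × 6.5715 × 35.5124 = 116.6849.

DWL = $116.685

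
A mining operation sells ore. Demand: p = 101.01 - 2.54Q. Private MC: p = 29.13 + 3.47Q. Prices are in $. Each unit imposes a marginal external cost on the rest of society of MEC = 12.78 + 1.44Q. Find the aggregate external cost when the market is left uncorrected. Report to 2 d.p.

$255.84

Market equilibrium (private): 29.13 + 3.47Q = 101.01 - 2.54Q → Q_m = 11.9601.
Total external cost = ∫₀^{Q_m} (12.78 + 1.44Q) dQ = 12.78×11.9601 + ½×1.44×11.9601² = 255.8418.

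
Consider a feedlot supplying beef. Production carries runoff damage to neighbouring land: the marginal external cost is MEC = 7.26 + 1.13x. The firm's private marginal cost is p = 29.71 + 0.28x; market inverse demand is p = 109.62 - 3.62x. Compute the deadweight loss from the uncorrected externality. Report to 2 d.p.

DWL = 91.95

Market equilibrium (private): 29.71 + 0.28x = 109.62 - 3.62x → x_m = 20.4897.
Social marginal cost = private MC + MEC = 36.97 + 1.41x.
Set SMC = demand: 36.97 + 1.41x = 109.62 - 3.62x → x* = 14.4433.
The loss is the area between SMC and demand from x* to x_m; with linear curves that's a triangle of height MEC(x_m).
DWL = ½ × 6.0464 × 30.4134 = 91.9458.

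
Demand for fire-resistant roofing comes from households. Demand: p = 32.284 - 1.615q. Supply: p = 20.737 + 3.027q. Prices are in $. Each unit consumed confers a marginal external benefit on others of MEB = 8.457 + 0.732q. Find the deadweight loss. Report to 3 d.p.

Market equilibrium (private): 20.737 + 3.027q = 32.284 - 1.615q → q_m = 2.4875.
Social marginal benefit = demand + MEB = 40.741 - 0.883q.
Set SMB = MC: 40.741 - 0.883q = 20.737 + 3.027q → q* = 5.1161.
The loss is the area between SMB and MC from q* to q_m; with linear curves that's a triangle of height MEB(q_m).
DWL = ½ × 2.6286 × 10.2779 = 13.5082.

DWL = $13.508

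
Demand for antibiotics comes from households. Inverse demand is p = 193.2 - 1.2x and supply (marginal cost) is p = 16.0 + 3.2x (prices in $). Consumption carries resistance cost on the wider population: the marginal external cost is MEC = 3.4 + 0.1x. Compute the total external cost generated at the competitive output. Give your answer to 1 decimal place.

Market equilibrium (private): 16.0 + 3.2x = 193.2 - 1.2x → x_m = 40.2727.
Total external cost = ∫₀^{x_m} (3.4 + 0.1x) dx = 3.4×40.2727 + ½×0.1×40.2727² = 218.0217.

$218.0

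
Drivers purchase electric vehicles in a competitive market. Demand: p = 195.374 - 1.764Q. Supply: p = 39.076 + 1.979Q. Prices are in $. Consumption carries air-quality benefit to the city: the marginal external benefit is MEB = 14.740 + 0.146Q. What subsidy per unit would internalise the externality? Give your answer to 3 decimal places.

subsidy = $21.682 per unit

Social marginal benefit = demand + MEB = 210.114 - 1.618Q.
Set SMB = MC: 210.114 - 1.618Q = 39.076 + 1.979Q → Q* = 47.5502.
The Pigouvian subsidy equals MEB at Q*: 14.740 + 0.146×47.5502 = 21.6823.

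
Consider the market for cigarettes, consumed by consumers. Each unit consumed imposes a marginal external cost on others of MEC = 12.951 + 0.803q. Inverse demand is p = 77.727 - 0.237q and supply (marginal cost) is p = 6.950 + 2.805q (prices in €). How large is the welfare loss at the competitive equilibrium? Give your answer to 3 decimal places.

DWL = €130.132

Market equilibrium (private): 6.950 + 2.805q = 77.727 - 0.237q → q_m = 23.2666.
Social marginal benefit = demand − MEC = 64.776 - 1.040q.
Set SMB = MC: 64.776 - 1.040q = 6.950 + 2.805q → q* = 15.0393.
The loss is the area between SMB and MC from q* to q_m; with linear curves that's a triangle of height MEC(q_m).
DWL = ½ × 8.2273 × 31.6341 = 130.1316.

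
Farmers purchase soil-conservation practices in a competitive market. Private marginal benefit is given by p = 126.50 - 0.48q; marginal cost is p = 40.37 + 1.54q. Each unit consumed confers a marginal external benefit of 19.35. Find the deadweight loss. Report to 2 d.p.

Market equilibrium (private): 40.37 + 1.54q = 126.50 - 0.48q → q_m = 42.6386.
Social marginal benefit = demand + MEB = 145.85 - 0.48q.
Set SMB = MC: 145.85 - 0.48q = 40.37 + 1.54q → q* = 52.2178.
The loss is the area between SMB and MC from q* to q_m; with linear curves that's a triangle of height MEB(q_m).
DWL = ½ × 9.5792 × 19.3500 = 92.6788.

DWL = 92.68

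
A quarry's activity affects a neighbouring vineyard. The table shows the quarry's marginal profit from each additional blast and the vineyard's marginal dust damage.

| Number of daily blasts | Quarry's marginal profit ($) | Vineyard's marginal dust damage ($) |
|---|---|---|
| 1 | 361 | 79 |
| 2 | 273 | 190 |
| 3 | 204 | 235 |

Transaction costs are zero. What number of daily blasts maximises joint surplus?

Bargaining reaches the level where marginal profit last exceeds marginal dust damage.
That holds through level 2 (273 ≥ 190) but not at 3 (204 < 235).

2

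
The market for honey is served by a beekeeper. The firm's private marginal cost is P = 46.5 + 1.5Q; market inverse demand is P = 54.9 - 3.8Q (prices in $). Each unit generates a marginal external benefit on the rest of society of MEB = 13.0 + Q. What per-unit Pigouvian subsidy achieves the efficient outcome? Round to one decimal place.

subsidy = $18.0 per unit

Social marginal cost = private MC − MEB = 33.5 + 0.5Q.
Set SMC = demand: 33.5 + 0.5Q = 54.9 - 3.8Q → Q* = 4.9767.
The Pigouvian subsidy equals MEB at Q*: 13.0 + 1.0×4.9767 = 17.9767.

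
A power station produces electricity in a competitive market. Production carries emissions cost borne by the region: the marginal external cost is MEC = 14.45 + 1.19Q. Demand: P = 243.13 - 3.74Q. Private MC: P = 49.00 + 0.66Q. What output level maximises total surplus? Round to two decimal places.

Social marginal cost = private MC + MEC = 63.45 + 1.85Q.
Set SMC = demand: 63.45 + 1.85Q = 243.13 - 3.74Q → Q* = 32.1431.

Q* = 32.14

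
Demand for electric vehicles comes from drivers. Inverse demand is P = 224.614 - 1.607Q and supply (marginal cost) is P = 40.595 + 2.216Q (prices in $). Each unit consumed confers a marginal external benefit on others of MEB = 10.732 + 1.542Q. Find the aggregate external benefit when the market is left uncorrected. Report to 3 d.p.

Market equilibrium (private): 40.595 + 2.216Q = 224.614 - 1.607Q → Q_m = 48.1347.
Total external benefit = ∫₀^{Q_m} (10.732 + 1.542Q) dQ = 10.732×48.1347 + ½×1.542×48.1347² = 2302.9495.

$2302.950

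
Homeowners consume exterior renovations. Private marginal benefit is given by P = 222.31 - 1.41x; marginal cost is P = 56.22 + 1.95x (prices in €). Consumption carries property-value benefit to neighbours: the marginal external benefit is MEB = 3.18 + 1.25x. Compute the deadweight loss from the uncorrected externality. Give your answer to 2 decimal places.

Market equilibrium (private): 56.22 + 1.95x = 222.31 - 1.41x → x_m = 49.4315.
Social marginal benefit = demand + MEB = 225.49 - 0.16x.
Set SMB = MC: 225.49 - 0.16x = 56.22 + 1.95x → x* = 80.2227.
The loss is the area between SMB and MC from x* to x_m; with linear curves that's a triangle of height MEB(x_m).
DWL = ½ × 30.7912 × 64.9694 = 1000.2429.

DWL = €1000.24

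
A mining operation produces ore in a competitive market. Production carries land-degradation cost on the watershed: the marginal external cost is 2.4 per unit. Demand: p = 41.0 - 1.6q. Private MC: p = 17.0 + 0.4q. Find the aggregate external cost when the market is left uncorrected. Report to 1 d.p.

Market equilibrium (private): 17.0 + 0.4q = 41.0 - 1.6q → q_m = 12.0000.
Total external cost = MEC × q_m = 2.4 × 12.0000 = 28.8000.

28.8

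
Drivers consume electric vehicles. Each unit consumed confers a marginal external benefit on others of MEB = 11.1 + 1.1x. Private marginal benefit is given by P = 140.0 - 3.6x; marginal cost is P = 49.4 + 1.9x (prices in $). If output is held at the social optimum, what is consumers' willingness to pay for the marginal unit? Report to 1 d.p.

P = $56.8

Social marginal benefit = demand + MEB = 151.1 - 2.5x.
Set SMB = MC: 151.1 - 2.5x = 49.4 + 1.9x → x* = 23.1136.
Consumer price on the demand curve at x*: 140.0 − 3.6×23.1136 = 56.7910.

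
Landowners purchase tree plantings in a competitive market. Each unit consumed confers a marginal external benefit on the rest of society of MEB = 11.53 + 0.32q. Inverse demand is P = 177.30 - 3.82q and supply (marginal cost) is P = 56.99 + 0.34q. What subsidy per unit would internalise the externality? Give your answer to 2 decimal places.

Social marginal benefit = demand + MEB = 188.83 - 3.50q.
Set SMB = MC: 188.83 - 3.50q = 56.99 + 0.34q → q* = 34.3333.
The Pigouvian subsidy equals MEB at q*: 11.53 + 0.32×34.3333 = 22.5167.

subsidy = 22.52 per unit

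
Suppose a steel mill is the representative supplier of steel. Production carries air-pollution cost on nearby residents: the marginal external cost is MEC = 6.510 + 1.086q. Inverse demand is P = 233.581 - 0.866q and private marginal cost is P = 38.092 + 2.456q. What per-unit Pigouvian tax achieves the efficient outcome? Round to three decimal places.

tax = 53.069 per unit

Social marginal cost = private MC + MEC = 44.602 + 3.542q.
Set SMC = demand: 44.602 + 3.542q = 233.581 - 0.866q → q* = 42.8718.
The Pigouvian tax equals MEC at q*: 6.510 + 1.086×42.8718 = 53.0688.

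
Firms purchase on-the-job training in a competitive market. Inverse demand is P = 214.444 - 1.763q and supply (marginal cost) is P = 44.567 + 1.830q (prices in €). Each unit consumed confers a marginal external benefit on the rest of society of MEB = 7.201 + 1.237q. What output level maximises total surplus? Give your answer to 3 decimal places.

q* = 75.160

Social marginal benefit = demand + MEB = 221.645 - 0.526q.
Set SMB = MC: 221.645 - 0.526q = 44.567 + 1.830q → q* = 75.1604.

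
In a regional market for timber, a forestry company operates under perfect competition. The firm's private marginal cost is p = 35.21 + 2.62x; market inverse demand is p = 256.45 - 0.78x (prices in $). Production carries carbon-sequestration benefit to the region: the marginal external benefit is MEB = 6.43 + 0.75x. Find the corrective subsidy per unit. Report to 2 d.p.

subsidy = $70.86 per unit

Social marginal cost = private MC − MEB = 28.78 + 1.87x.
Set SMC = demand: 28.78 + 1.87x = 256.45 - 0.78x → x* = 85.9132.
The Pigouvian subsidy equals MEB at x*: 6.43 + 0.75×85.9132 = 70.8649.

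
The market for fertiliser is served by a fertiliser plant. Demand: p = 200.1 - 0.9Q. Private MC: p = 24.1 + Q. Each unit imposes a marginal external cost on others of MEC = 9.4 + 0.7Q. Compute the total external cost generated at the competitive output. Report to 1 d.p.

Market equilibrium (private): 24.1 + Q = 200.1 - 0.9Q → Q_m = 92.6316.
Total external cost = ∫₀^{Q_m} (9.4 + 0.7Q) dQ = 9.4×92.6316 + ½×0.7×92.6316² = 3873.9517.

3874.0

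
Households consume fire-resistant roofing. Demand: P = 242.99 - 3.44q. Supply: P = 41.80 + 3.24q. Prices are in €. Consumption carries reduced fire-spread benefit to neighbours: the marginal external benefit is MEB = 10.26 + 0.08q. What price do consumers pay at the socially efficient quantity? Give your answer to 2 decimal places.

Social marginal benefit = demand + MEB = 253.25 - 3.36q.
Set SMB = MC: 253.25 - 3.36q = 41.80 + 3.24q → q* = 32.0379.
Consumer price on the demand curve at q*: 242.99 − 3.44×32.0379 = 132.7796.

P = €132.78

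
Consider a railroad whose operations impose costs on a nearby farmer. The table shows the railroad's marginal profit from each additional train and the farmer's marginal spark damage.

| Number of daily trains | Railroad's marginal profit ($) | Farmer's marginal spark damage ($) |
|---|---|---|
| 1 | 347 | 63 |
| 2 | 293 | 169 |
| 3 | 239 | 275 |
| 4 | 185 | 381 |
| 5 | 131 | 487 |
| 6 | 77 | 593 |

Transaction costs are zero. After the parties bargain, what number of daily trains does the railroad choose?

Bargaining reaches the level where marginal profit last exceeds marginal spark damage.
That holds through level 2 (293 ≥ 169) but not at 3 (239 < 275).

2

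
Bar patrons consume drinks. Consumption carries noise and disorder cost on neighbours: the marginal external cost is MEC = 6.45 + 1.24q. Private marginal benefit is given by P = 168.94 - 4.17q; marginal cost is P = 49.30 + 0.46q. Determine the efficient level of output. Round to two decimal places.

q* = 19.28

Social marginal benefit = demand − MEC = 162.49 - 5.41q.
Set SMB = MC: 162.49 - 5.41q = 49.30 + 0.46q → q* = 19.2828.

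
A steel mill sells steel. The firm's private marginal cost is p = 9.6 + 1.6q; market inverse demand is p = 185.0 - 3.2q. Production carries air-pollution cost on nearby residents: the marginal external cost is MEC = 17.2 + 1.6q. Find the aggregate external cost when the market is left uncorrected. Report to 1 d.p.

1696.8

Market equilibrium (private): 9.6 + 1.6q = 185.0 - 3.2q → q_m = 36.5417.
Total external cost = ∫₀^{q_m} (17.2 + 1.6q) dq = 17.2×36.5417 + ½×1.6×36.5417² = 1696.7539.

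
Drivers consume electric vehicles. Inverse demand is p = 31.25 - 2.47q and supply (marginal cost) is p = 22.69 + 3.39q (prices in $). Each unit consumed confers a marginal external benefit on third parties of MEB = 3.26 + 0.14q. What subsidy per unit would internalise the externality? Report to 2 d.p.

subsidy = $3.55 per unit

Social marginal benefit = demand + MEB = 34.51 - 2.33q.
Set SMB = MC: 34.51 - 2.33q = 22.69 + 3.39q → q* = 2.0664.
The Pigouvian subsidy equals MEB at q*: 3.26 + 0.14×2.0664 = 3.5493.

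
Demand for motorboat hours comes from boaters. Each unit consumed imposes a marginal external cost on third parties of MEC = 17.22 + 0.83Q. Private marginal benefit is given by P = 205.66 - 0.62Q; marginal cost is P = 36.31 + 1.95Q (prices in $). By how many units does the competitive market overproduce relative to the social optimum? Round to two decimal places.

21.15 units

Market equilibrium (private): 36.31 + 1.95Q = 205.66 - 0.62Q → Q_m = 65.8949.
Social marginal benefit = demand − MEC = 188.44 - 1.45Q.
Set SMB = MC: 188.44 - 1.45Q = 36.31 + 1.95Q → Q* = 44.7441.
Gap = |65.8949 − 44.7441| = 21.1508.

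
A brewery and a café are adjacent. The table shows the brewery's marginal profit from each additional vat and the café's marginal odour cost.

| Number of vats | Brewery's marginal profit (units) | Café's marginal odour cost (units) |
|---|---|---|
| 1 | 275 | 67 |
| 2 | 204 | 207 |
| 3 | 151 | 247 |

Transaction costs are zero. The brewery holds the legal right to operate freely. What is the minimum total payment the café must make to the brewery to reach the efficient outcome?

355

Left alone the brewery would choose level 3 (marginal profit stays positive).
Efficient level: k* = 1 (marginal profit ≥ marginal odour cost through 1).
The café must at least cover the brewery's forgone profit from cutting 3→1: 204 + 151 = 355.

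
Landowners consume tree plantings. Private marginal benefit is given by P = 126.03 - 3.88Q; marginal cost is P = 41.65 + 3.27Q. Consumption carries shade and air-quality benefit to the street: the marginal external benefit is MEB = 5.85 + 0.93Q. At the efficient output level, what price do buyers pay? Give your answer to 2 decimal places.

P = 69.75

Social marginal benefit = demand + MEB = 131.88 - 2.95Q.
Set SMB = MC: 131.88 - 2.95Q = 41.65 + 3.27Q → Q* = 14.5064.
Consumer price on the demand curve at Q*: 126.03 − 3.88×14.5064 = 69.7452.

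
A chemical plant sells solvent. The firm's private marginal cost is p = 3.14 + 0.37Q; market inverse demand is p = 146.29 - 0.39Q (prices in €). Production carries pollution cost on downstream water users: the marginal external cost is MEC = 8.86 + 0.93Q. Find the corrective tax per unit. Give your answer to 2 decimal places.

tax = €82.76 per unit

Social marginal cost = private MC + MEC = 12.00 + 1.30Q.
Set SMC = demand: 12.00 + 1.30Q = 146.29 - 0.39Q → Q* = 79.4615.
The Pigouvian tax equals MEC at Q*: 8.86 + 0.93×79.4615 = 82.7592.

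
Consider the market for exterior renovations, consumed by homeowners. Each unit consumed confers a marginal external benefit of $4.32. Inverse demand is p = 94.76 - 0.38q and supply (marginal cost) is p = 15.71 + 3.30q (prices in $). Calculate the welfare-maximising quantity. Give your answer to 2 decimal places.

q* = 22.65

Social marginal benefit = demand + MEB = 99.08 - 0.38q.
Set SMB = MC: 99.08 - 0.38q = 15.71 + 3.30q → q* = 22.6549.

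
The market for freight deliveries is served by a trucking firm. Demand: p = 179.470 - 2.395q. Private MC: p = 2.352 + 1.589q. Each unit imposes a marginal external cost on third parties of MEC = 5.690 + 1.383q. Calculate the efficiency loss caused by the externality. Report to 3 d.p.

DWL = 420.385

Market equilibrium (private): 2.352 + 1.589q = 179.470 - 2.395q → q_m = 44.4573.
Social marginal cost = private MC + MEC = 8.042 + 2.972q.
Set SMC = demand: 8.042 + 2.972q = 179.470 - 2.395q → q* = 31.9411.
The welfare-loss triangle has base |q_m − q*| and height MEC(q_m) (the vertical gap between SMC and demand is zero at q* and MEC at q_m).
DWL = ½ × 12.5162 × 67.1745 = 420.3847.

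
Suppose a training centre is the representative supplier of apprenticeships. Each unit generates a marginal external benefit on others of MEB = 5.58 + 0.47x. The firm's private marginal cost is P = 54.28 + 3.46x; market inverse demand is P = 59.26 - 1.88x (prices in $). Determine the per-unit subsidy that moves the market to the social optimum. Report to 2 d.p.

subsidy = $6.60 per unit

Social marginal cost = private MC − MEB = 48.70 + 2.99x.
Set SMC = demand: 48.70 + 2.99x = 59.26 - 1.88x → x* = 2.1684.
The Pigouvian subsidy equals MEB at x*: 5.58 + 0.47×2.1684 = 6.5991.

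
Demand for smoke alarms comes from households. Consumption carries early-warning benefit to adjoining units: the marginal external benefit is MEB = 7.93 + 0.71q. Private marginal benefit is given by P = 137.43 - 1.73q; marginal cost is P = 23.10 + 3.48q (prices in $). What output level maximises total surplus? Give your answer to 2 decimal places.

q* = 27.17

Social marginal benefit = demand + MEB = 145.36 - 1.02q.
Set SMB = MC: 145.36 - 1.02q = 23.10 + 3.48q → q* = 27.1689.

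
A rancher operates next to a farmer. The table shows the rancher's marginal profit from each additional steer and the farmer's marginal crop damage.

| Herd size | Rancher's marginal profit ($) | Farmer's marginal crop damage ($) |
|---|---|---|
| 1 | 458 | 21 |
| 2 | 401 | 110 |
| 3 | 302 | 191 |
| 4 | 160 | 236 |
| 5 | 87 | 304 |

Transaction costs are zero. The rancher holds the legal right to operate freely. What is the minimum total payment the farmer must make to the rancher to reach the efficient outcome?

$247

Left alone the rancher would choose level 5 (marginal profit stays positive).
Efficient level: k* = 3 (marginal profit ≥ marginal crop damage through 3).
The farmer must at least cover the rancher's forgone profit from cutting 5→3: 160 + 87 = 247.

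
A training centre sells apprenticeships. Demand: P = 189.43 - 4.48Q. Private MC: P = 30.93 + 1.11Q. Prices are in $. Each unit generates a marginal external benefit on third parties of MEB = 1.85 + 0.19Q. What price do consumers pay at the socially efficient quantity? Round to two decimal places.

Social marginal cost = private MC − MEB = 29.08 + 0.92Q.
Set SMC = demand: 29.08 + 0.92Q = 189.43 - 4.48Q → Q* = 29.6944.
Consumer price on the demand curve at Q*: 189.43 − 4.48×29.6944 = 56.3991.

P = $56.40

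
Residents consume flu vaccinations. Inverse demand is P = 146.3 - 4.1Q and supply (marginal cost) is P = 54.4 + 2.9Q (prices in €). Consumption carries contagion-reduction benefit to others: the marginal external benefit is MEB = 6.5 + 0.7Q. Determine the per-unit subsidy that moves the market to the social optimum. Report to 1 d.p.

subsidy = €17.4 per unit

Social marginal benefit = demand + MEB = 152.8 - 3.4Q.
Set SMB = MC: 152.8 - 3.4Q = 54.4 + 2.9Q → Q* = 15.6190.
The Pigouvian subsidy equals MEB at Q*: 6.5 + 0.7×15.6190 = 17.4333.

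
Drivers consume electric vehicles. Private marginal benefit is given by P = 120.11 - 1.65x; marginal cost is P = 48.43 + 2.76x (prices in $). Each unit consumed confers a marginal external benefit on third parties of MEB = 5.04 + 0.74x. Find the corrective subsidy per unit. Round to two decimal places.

subsidy = $20.51 per unit

Social marginal benefit = demand + MEB = 125.15 - 0.91x.
Set SMB = MC: 125.15 - 0.91x = 48.43 + 2.76x → x* = 20.9046.
The Pigouvian subsidy equals MEB at x*: 5.04 + 0.74×20.9046 = 20.5094.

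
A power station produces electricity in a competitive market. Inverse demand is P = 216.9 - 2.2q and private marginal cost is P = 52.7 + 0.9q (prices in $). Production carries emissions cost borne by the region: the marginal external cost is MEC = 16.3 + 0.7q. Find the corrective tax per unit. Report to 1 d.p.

tax = $43.5 per unit

Social marginal cost = private MC + MEC = 69.0 + 1.6q.
Set SMC = demand: 69.0 + 1.6q = 216.9 - 2.2q → q* = 38.9211.
The Pigouvian tax equals MEC at q*: 16.3 + 0.7×38.9211 = 43.5448.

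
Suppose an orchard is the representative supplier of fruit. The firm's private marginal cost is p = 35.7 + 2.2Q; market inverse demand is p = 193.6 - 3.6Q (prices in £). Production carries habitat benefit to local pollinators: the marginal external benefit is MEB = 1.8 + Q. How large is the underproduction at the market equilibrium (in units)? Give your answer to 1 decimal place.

Market equilibrium (private): 35.7 + 2.2Q = 193.6 - 3.6Q → Q_m = 27.2241.
Social marginal cost = private MC − MEB = 33.9 + 1.2Q.
Set SMC = demand: 33.9 + 1.2Q = 193.6 - 3.6Q → Q* = 33.2708.
Gap = |27.2241 − 33.2708| = 6.0467.

6.0 units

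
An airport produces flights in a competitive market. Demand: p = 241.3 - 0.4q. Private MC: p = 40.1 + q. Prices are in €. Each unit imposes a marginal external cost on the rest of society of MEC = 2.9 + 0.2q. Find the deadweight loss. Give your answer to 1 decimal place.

DWL = €312.9

Market equilibrium (private): 40.1 + q = 241.3 - 0.4q → q_m = 143.7143.
Social marginal cost = private MC + MEC = 43.0 + 1.2q.
Set SMC = demand: 43.0 + 1.2q = 241.3 - 0.4q → q* = 123.9375.
The welfare-loss triangle has base |q_m − q*| and height MEC(q_m) (the vertical gap between SMC and demand is zero at q* and MEC at q_m).
DWL = ½ × 19.7768 × 31.6429 = 312.8977.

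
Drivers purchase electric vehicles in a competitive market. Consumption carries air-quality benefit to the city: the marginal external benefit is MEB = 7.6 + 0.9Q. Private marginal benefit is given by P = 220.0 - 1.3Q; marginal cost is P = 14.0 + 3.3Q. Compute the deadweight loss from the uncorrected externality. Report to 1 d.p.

DWL = 310.1

Market equilibrium (private): 14.0 + 3.3Q = 220.0 - 1.3Q → Q_m = 44.7826.
Social marginal benefit = demand + MEB = 227.6 - 0.4Q.
Set SMB = MC: 227.6 - 0.4Q = 14.0 + 3.3Q → Q* = 57.7297.
The loss is the area between SMB and MC from Q* to Q_m; with linear curves that's a triangle of height MEB(Q_m).
DWL = ½ × 12.9471 × 47.9043 = 310.1109.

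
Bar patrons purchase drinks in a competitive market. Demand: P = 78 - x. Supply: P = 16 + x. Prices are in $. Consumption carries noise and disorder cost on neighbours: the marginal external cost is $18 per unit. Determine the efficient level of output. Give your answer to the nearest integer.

Social marginal benefit = demand − MEC = 60 - x.
Set SMB = MC: 60 - x = 16 + x → x* = 22.0000.

x* = 22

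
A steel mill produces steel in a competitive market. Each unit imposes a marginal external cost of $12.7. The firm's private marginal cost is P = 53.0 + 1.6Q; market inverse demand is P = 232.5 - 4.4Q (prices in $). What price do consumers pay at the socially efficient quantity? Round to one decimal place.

Social marginal cost = private MC + MEC = 65.7 + 1.6Q.
Set SMC = demand: 65.7 + 1.6Q = 232.5 - 4.4Q → Q* = 27.8000.
Consumer price on the demand curve at Q*: 232.5 − 4.4×27.8000 = 110.1800.

P = $110.2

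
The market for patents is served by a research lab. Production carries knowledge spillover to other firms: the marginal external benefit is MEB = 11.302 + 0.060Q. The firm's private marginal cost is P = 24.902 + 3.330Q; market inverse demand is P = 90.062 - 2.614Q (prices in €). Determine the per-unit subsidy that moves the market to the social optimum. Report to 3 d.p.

Social marginal cost = private MC − MEB = 13.600 + 3.270Q.
Set SMC = demand: 13.600 + 3.270Q = 90.062 - 2.614Q → Q* = 12.9949.
The Pigouvian subsidy equals MEB at Q*: 11.302 + 0.060×12.9949 = 12.0817.

subsidy = €12.082 per unit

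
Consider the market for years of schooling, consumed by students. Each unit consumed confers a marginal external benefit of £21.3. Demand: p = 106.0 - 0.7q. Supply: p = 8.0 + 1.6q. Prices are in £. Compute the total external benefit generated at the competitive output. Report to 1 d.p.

£907.6

Market equilibrium (private): 8.0 + 1.6q = 106.0 - 0.7q → q_m = 42.6087.
Total external benefit = MEB × q_m = 21.3 × 42.6087 = 907.5653.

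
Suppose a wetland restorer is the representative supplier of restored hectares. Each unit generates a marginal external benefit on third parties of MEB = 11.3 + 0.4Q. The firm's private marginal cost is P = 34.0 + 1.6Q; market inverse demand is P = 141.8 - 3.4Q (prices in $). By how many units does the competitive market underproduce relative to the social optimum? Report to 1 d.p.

Market equilibrium (private): 34.0 + 1.6Q = 141.8 - 3.4Q → Q_m = 21.5600.
Social marginal cost = private MC − MEB = 22.7 + 1.2Q.
Set SMC = demand: 22.7 + 1.2Q = 141.8 - 3.4Q → Q* = 25.8913.
Gap = |21.5600 − 25.8913| = 4.3313.

4.3 units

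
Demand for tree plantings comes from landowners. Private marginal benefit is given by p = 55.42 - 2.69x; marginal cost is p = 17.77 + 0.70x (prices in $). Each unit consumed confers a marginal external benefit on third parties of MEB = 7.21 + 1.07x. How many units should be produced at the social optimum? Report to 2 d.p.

Social marginal benefit = demand + MEB = 62.63 - 1.62x.
Set SMB = MC: 62.63 - 1.62x = 17.77 + 0.70x → x* = 19.3362.

x* = 19.34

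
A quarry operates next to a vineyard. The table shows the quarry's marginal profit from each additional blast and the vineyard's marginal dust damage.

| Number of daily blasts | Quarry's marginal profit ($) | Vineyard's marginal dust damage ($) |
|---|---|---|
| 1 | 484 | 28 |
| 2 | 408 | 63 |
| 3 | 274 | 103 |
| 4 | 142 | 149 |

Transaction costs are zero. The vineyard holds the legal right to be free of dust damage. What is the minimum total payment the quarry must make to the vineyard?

Efficient level: marginal profit ≥ marginal dust damage through level 3, so k* = 3.
With the vineyard holding the right, the quarry must at least compensate total damage at k*: 28 + 63 + 103 = 194.

$194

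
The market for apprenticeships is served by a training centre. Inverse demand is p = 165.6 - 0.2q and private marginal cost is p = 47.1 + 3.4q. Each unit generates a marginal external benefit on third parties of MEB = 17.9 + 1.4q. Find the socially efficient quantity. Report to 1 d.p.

q* = 62.0

Social marginal cost = private MC − MEB = 29.2 + 2.0q.
Set SMC = demand: 29.2 + 2.0q = 165.6 - 0.2q → q* = 62.0000.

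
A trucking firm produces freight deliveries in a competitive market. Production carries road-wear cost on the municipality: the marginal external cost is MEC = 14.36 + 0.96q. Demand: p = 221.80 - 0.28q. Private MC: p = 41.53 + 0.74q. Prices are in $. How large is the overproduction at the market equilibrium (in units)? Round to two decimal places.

Market equilibrium (private): 41.53 + 0.74q = 221.80 - 0.28q → q_m = 176.7353.
Social marginal cost = private MC + MEC = 55.89 + 1.70q.
Set SMC = demand: 55.89 + 1.70q = 221.80 - 0.28q → q* = 83.7929.
Gap = |176.7353 − 83.7929| = 92.9424.

92.94 units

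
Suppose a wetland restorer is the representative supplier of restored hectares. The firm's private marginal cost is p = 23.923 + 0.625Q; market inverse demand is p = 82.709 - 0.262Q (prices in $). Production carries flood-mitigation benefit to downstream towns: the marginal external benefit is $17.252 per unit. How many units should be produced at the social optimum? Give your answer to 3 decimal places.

Q* = 85.725

Social marginal cost = private MC − MEB = 6.671 + 0.625Q.
Set SMC = demand: 6.671 + 0.625Q = 82.709 - 0.262Q → Q* = 85.7249.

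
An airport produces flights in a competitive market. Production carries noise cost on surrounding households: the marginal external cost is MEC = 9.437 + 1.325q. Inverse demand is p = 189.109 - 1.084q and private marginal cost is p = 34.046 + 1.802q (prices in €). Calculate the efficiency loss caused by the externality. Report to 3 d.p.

Market equilibrium (private): 34.046 + 1.802q = 189.109 - 1.084q → q_m = 53.7294.
Social marginal cost = private MC + MEC = 43.483 + 3.127q.
Set SMC = demand: 43.483 + 3.127q = 189.109 - 1.084q → q* = 34.5823.
The welfare-loss triangle has base |q_m − q*| and height MEC(q_m) (the vertical gap between SMC and demand is zero at q* and MEC at q_m).
DWL = ½ × 19.1471 × 80.6284 = 771.9000.

DWL = €771.900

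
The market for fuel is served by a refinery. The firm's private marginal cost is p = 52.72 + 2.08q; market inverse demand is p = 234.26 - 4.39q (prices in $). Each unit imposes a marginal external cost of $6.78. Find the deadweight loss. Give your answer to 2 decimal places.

Market equilibrium (private): 52.72 + 2.08q = 234.26 - 4.39q → q_m = 28.0587.
Social marginal cost = private MC + MEC = 59.50 + 2.08q.
Set SMC = demand: 59.50 + 2.08q = 234.26 - 4.39q → q* = 27.0108.
The welfare-loss triangle has base |q_m − q*| and height MEC(q_m) (the vertical gap between SMC and demand is zero at q* and MEC at q_m).
DWL = ½ × 1.0479 × 6.7800 = 3.5524.

DWL = $3.55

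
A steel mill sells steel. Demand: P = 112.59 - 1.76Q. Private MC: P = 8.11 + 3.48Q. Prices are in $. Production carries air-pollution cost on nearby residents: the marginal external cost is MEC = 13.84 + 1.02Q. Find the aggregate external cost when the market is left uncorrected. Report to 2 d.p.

Market equilibrium (private): 8.11 + 3.48Q = 112.59 - 1.76Q → Q_m = 19.9389.
Total external cost = ∫₀^{Q_m} (13.84 + 1.02Q) dQ = 13.84×19.9389 + ½×1.02×19.9389² = 478.7098.

$478.71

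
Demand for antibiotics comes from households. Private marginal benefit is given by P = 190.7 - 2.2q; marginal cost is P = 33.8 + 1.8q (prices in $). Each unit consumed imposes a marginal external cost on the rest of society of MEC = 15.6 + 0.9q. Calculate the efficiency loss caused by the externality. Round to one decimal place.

DWL = $264.4

Market equilibrium (private): 33.8 + 1.8q = 190.7 - 2.2q → q_m = 39.2250.
Social marginal benefit = demand − MEC = 175.1 - 3.1q.
Set SMB = MC: 175.1 - 3.1q = 33.8 + 1.8q → q* = 28.8367.
The loss is the area between SMB and MC from q* to q_m; with linear curves that's a triangle of height MEC(q_m).
DWL = ½ × 10.3883 × 50.9025 = 264.3952.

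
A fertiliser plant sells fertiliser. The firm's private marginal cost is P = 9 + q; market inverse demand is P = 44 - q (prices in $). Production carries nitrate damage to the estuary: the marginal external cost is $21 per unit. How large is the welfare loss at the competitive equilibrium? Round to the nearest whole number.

DWL = $110

Market equilibrium (private): 9 + q = 44 - q → q_m = 17.5000.
Social marginal cost = private MC + MEC = 30 + q.
Set SMC = demand: 30 + q = 44 - q → q* = 7.0000.
Height of the DWL triangle at q_m is SMC(q_m) − demand(q_m) = MEC(q_m) = 21.0000.
DWL = ½ × 10.5000 × 21.0000 = 110.2500.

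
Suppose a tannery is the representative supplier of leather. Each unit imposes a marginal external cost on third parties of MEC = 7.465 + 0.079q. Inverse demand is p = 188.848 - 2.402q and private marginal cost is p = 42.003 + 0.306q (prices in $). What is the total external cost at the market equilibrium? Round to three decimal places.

Market equilibrium (private): 42.003 + 0.306q = 188.848 - 2.402q → q_m = 54.2264.
Total external cost = ∫₀^{q_m} (7.465 + 0.079q) dq = 7.465×54.2264 + ½×0.079×54.2264² = 520.9499.

$520.950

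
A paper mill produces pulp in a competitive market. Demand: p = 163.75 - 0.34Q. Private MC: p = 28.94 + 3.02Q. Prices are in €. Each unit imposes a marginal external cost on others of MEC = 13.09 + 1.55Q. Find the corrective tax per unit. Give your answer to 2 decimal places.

Social marginal cost = private MC + MEC = 42.03 + 4.57Q.
Set SMC = demand: 42.03 + 4.57Q = 163.75 - 0.34Q → Q* = 24.7902.
The Pigouvian tax equals MEC at Q*: 13.09 + 1.55×24.7902 = 51.5148.

tax = €51.51 per unit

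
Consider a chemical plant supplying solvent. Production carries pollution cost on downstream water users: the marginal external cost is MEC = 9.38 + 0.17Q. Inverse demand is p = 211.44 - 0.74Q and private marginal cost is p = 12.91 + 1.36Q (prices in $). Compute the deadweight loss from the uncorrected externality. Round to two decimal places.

Market equilibrium (private): 12.91 + 1.36Q = 211.44 - 0.74Q → Q_m = 94.5381.
Social marginal cost = private MC + MEC = 22.29 + 1.53Q.
Set SMC = demand: 22.29 + 1.53Q = 211.44 - 0.74Q → Q* = 83.3260.
The loss is the area between SMC and demand from Q* to Q_m; with linear curves that's a triangle of height MEC(Q_m).
DWL = ½ × 11.2121 × 25.4515 = 142.6824.

DWL = $142.68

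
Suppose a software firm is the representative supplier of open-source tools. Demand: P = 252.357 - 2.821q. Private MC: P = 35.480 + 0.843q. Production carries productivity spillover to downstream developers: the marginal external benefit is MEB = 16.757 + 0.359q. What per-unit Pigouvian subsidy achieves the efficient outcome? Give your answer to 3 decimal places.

Social marginal cost = private MC − MEB = 18.723 + 0.484q.
Set SMC = demand: 18.723 + 0.484q = 252.357 - 2.821q → q* = 70.6911.
The Pigouvian subsidy equals MEB at q*: 16.757 + 0.359×70.6911 = 42.1351.

subsidy = 42.135 per unit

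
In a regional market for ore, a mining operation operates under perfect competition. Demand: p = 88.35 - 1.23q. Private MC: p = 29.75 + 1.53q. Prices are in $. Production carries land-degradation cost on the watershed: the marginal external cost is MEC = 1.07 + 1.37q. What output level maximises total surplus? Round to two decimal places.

q* = 13.93

Social marginal cost = private MC + MEC = 30.82 + 2.90q.
Set SMC = demand: 30.82 + 2.90q = 88.35 - 1.23q → q* = 13.9298.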